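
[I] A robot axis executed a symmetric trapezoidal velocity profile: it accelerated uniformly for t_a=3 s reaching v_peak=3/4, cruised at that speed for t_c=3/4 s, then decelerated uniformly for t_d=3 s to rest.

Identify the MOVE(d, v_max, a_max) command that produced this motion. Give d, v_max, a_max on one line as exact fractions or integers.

a_max = (3/4)/3 = 1/4
d_a = ½·3/4·3 = 9/8; d_c = 3/4·3/4 = 9/16
d = 2·9/8 + 9/16 = 45/16
t_c = 3/4 > 0 so v_max = 3/4

d=45/16 v_max=3/4 a_max=1/4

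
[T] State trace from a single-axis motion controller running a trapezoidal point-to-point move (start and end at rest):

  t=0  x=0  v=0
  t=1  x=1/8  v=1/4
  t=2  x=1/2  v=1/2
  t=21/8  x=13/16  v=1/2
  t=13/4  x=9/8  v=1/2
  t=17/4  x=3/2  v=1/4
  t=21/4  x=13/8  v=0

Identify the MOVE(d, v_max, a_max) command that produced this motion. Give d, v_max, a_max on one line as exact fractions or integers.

final state: t=21/4, x=13/8, v=0 → d = 13/8
a_max = (1/4−0)/(1−0) = 1/4
max v = 1/2 over t∈[2,13/4] → v_max = 1/2
check: 1/2·(2+5/4) = 13/8 ✓

d=13/8 v_max=1/2 a_max=1/4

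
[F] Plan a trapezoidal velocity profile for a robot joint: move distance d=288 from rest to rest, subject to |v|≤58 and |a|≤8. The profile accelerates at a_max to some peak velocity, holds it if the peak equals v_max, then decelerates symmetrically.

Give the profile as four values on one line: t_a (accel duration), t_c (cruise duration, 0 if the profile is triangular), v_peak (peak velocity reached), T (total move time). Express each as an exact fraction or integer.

t_a=6 t_c=0 v_peak=48 T=12

(v_max)²/a_max = 58²/8 = 841/2
288 < 841/2 ⇒ no cruise
v_peak = √(288·8) = √2304 = 48
t_a = 48/8 = 6; t_c = 0
T = 2·6 = 12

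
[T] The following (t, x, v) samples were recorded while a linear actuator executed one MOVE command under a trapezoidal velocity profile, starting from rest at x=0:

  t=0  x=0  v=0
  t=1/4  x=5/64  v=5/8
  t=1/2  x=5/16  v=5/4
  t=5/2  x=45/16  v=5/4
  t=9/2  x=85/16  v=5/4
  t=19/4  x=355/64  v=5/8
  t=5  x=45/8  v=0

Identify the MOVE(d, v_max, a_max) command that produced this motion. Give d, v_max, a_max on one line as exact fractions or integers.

d=45/8 v_max=5/4 a_max=5/2

final state: t=5, x=45/8, v=0 → d = 45/8
a_max = (5/8−0)/(1/4−0) = 5/2
max v = 5/4 over t∈[1/2,9/2] → v_max = 5/4
check: 5/4·(1/2+4) = 45/8 ✓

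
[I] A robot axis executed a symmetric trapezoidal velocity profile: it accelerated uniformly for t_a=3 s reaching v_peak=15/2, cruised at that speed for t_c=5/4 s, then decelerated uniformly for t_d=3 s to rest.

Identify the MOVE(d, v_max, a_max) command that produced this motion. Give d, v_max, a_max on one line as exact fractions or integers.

a_max = (15/2)/3 = 5/2
d_a = ½·15/2·3 = 45/4; d_c = 15/2·5/4 = 75/8
d = 2·45/4 + 75/8 = 255/8
t_c = 5/4 > 0 so v_max = 15/2

d=255/8 v_max=15/2 a_max=5/2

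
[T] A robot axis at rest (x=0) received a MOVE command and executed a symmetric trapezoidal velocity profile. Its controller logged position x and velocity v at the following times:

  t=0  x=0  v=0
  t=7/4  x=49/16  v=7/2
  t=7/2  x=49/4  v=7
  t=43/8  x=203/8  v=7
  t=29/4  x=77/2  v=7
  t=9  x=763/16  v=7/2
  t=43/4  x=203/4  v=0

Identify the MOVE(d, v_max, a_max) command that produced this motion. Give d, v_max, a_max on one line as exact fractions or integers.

final state: t=43/4, x=203/4, v=0 → d = 203/4
a_max = (7/2−0)/(7/4−0) = 2
max v = 7 over t∈[7/2,29/4] → v_max = 7
check: 7·(7/2+15/4) = 203/4 ✓

d=203/4 v_max=7 a_max=2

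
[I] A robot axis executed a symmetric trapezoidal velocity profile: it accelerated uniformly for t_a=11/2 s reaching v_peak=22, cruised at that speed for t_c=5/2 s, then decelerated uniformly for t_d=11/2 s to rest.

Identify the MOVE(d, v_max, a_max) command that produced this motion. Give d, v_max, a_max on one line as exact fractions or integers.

a_max = 22/(11/2) = 4
d_a = ½·22·11/2 = 121/2; d_c = 22·5/2 = 55
d = 2·121/2 + 55 = 176
t_c = 5/2 > 0 → v_max = v_peak = 22

d=176 v_max=22 a_max=4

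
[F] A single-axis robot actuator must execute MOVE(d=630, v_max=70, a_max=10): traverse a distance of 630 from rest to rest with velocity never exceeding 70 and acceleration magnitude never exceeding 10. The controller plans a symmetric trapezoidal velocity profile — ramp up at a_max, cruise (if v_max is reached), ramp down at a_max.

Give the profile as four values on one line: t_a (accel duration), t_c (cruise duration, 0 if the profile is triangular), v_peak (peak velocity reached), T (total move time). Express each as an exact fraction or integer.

t_a=7 t_c=2 v_peak=70 T=16

(v_max)²/a_max = 70²/10 = 490
630 ≥ 490 so v_max reached
t_a = 70/10 = 7; v_peak = 70
d_cruise = 630 − 490 = 140; t_c = 140/70 = 2
T = 2·7 + 2 = 16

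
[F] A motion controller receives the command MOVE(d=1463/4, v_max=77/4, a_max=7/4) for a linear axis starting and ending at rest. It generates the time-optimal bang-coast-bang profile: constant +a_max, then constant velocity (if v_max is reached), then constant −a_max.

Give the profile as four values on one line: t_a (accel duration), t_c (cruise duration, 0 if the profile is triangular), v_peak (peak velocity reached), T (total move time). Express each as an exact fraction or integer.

(v_max)²/a_max = (77/4)²/(7/4) = 847/4
1463/4 ≥ 847/4 ⇒ cruise phase
t_a = (77/4)/(7/4) = 11; v_peak = 77/4
d_cruise = 1463/4 − 847/4 = 154; t_c = 154/(77/4) = 8
T = 2·11 + 8 = 30

t_a=11 t_c=8 v_peak=77/4 T=30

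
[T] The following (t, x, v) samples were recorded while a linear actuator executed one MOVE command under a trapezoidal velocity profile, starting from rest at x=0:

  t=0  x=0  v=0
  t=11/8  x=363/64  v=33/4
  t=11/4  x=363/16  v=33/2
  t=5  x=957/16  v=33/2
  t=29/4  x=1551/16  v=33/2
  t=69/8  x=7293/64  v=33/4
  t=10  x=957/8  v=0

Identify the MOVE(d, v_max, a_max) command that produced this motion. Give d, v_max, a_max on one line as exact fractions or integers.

final state: t=10, x=957/8, v=0 → d = 957/8
a_max = (33/4−0)/(11/8−0) = 6
max v = 33/2 over t∈[11/4,29/4] → v_max = 33/2
check: 33/2·(11/4+9/2) = 957/8 ✓

d=957/8 v_max=33/2 a_max=6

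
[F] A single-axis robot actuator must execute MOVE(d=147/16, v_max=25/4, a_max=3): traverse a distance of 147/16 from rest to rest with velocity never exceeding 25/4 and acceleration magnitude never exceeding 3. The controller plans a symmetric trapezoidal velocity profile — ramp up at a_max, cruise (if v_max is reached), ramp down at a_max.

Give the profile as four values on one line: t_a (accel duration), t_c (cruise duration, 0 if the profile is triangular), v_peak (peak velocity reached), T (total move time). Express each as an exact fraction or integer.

t_a=7/4 t_c=0 v_peak=21/4 T=7/2

v_max²/a_max = (25/4)²/3 = 625/48
147/16 < 625/48 ⇒ no cruise
v_peak = √(147/16·3) = √(441/16) = 21/4
t_a = (21/4)/3 = 7/4; t_c = 0
T = 2·7/4 = 7/2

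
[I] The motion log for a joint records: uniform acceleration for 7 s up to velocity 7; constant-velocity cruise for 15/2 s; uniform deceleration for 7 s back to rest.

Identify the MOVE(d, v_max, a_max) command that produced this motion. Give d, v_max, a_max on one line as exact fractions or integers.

d=203/2 v_max=7 a_max=1

a_max = 7/7 = 1
d_a = ½·7·7 = 49/2; d_c = 7·15/2 = 105/2
d = 2·49/2 + 105/2 = 203/2
t_c = 15/2 > 0 so v_max = 7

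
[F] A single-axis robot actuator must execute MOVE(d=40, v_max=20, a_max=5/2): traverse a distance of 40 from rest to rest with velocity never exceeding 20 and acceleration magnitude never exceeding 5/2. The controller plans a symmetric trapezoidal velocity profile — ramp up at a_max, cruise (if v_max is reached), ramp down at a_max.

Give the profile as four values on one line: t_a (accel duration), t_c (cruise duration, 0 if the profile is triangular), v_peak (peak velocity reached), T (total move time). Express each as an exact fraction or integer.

(v_max)²/a_max = 20²/(5/2) = 160
40 < 160 so t_c = 0
v_peak = √(40·5/2) = √100 = 10
t_a = 10/(5/2) = 4; t_c = 0
T = 2·4 = 8

t_a=4 t_c=0 v_peak=10 T=8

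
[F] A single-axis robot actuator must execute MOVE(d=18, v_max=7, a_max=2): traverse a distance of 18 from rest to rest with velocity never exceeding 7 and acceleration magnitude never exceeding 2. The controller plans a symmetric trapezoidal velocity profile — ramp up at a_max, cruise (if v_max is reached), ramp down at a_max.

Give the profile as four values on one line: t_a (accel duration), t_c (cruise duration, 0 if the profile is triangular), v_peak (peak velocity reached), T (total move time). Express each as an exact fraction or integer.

t_a=3 t_c=0 v_peak=6 T=6

vₘ²/aₘ = 7²/2 = 49/2
18 < 49/2 ⇒ no cruise
v_peak = √(18·2) = √36 = 6
t_a = 6/2 = 3; t_c = 0
T = 2·3 = 6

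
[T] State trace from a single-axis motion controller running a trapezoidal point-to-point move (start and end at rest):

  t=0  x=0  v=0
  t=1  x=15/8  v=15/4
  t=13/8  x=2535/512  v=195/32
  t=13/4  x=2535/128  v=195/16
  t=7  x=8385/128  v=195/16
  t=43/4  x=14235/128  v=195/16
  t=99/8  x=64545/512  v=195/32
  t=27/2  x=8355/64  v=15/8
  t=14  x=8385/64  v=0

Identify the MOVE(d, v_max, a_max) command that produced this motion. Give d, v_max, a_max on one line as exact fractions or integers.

d=8385/64 v_max=195/16 a_max=15/4

final state: t=14, x=8385/64, v=0 → d = 8385/64
a_max = (15/4−0)/(1−0) = 15/4
max v = 195/16 over t∈[13/4,43/4] → v_max = 195/16
check: 195/16·(13/4+15/2) = 8385/64 ✓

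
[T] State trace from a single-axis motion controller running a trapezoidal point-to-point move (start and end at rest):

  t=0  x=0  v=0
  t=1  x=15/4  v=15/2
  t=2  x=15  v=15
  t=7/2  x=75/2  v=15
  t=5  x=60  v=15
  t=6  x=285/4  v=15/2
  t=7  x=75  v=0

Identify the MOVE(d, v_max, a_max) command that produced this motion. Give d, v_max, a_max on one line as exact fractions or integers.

d=75 v_max=15 a_max=15/2

final state: t=7, x=75, v=0 → d = 75
a_max = (15/2−0)/(1−0) = 15/2
max v = 15 over t∈[2,5] → v_max = 15
check: 15·(2+3) = 75 ✓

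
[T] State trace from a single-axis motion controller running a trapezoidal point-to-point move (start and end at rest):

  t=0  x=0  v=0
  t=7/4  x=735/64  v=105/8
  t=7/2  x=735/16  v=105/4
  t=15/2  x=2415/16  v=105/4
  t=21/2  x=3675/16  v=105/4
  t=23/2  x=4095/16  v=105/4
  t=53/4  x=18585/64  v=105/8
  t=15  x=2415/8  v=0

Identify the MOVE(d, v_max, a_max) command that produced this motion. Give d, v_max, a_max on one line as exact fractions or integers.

d=2415/8 v_max=105/4 a_max=15/2

final state: t=15, x=2415/8, v=0 → d = 2415/8
a_max = (105/8−0)/(7/4−0) = 15/2
max v = 105/4 over t∈[7/2,23/2] → v_max = 105/4
check: 105/4·(7/2+8) = 2415/8 ✓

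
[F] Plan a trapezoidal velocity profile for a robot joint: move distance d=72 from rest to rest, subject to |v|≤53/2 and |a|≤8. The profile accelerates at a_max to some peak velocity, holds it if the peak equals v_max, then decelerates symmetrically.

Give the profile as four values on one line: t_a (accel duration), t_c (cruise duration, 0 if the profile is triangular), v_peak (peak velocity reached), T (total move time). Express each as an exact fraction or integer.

t_a=3 t_c=0 v_peak=24 T=6

v_max²/a_max = (53/2)²/8 = 2809/32
72 < 2809/32 so t_c = 0
v_peak = √(72·8) = √576 = 24
t_a = 24/8 = 3; t_c = 0
T = 2·3 = 6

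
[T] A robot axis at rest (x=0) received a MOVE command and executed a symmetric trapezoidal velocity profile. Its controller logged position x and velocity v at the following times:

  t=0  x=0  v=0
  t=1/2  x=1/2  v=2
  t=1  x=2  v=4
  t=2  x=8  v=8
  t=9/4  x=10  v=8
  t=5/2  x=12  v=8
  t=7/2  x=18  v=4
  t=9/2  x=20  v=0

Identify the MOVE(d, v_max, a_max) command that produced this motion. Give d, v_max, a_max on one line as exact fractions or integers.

d=20 v_max=8 a_max=4

final state: t=9/2, x=20, v=0 → d = 20
a_max = (2−0)/(1/2−0) = 4
max v = 8 over t∈[2,5/2] → v_max = 8
check: 8·(2+1/2) = 20 ✓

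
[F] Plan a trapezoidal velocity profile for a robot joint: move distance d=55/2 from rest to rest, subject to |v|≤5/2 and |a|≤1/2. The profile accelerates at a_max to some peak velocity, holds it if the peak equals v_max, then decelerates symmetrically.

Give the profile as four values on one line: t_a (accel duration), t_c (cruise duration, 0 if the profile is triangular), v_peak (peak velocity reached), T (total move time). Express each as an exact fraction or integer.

t_a=5 t_c=6 v_peak=5/2 T=16

v_max²/a_max = (5/2)²/(1/2) = 25/2
55/2 ≥ 25/2 → trapezoidal
t_a = (5/2)/(1/2) = 5; v_peak = 5/2
d_cruise = 55/2 − 25/2 = 15; t_c = 15/(5/2) = 6
T = 2·5 + 6 = 16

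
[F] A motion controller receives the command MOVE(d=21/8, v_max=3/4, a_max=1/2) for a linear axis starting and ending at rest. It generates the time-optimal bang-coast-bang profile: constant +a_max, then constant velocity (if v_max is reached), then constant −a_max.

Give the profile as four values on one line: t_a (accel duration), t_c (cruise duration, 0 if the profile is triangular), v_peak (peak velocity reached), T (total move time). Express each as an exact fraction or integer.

(v_max)²/a_max = (3/4)²/(1/2) = 9/8
21/8 ≥ 9/8 → trapezoidal
t_a = (3/4)/(1/2) = 3/2; v_peak = 3/4
d_cruise = 21/8 − 9/8 = 3/2; t_c = (3/2)/(3/4) = 2
T = 2·3/2 + 2 = 5

t_a=3/2 t_c=2 v_peak=3/4 T=5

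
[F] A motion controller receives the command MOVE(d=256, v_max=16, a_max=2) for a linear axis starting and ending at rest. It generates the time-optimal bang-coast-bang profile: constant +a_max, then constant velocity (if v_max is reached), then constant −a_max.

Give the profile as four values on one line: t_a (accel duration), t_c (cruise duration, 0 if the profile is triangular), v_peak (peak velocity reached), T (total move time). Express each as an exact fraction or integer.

t_a=8 t_c=8 v_peak=16 T=24

(v_max)²/a_max = 16²/2 = 128
256 ≥ 128 → trapezoidal
t_a = 16/2 = 8; v_peak = 16
d_cruise = 256 − 128 = 128; t_c = 128/16 = 8
T = 2·8 + 8 = 24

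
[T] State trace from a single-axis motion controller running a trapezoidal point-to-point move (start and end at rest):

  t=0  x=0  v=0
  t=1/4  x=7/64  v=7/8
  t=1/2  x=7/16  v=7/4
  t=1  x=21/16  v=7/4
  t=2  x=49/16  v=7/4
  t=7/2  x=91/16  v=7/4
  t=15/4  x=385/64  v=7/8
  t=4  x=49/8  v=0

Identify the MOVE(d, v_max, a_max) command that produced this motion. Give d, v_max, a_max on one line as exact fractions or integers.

final state: t=4, x=49/8, v=0 → d = 49/8
a_max = (7/8−0)/(1/4−0) = 7/2
max v = 7/4 over t∈[1/2,7/2] → v_max = 7/4
check: 7/4·(1/2+3) = 49/8 ✓

d=49/8 v_max=7/4 a_max=7/2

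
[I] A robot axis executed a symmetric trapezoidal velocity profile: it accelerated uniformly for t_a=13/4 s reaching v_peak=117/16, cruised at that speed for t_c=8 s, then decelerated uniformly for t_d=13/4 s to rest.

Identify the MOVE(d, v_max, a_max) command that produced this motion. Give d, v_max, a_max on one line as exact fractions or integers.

a_max = (117/16)/(13/4) = 9/4
d_a = ½·117/16·13/4 = 1521/128; d_c = 117/16·8 = 117/2
d = 2·1521/128 + 117/2 = 5265/64
t_c = 8 > 0 → v_max = v_peak = 117/16

d=5265/64 v_max=117/16 a_max=9/4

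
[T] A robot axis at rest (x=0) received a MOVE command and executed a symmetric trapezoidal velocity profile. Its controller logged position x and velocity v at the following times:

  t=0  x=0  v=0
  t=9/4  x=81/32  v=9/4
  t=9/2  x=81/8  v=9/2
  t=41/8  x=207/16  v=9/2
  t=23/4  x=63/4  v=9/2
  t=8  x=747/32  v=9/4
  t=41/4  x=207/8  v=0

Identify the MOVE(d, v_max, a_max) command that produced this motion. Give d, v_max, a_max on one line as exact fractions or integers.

d=207/8 v_max=9/2 a_max=1

final state: t=41/4, x=207/8, v=0 → d = 207/8
a_max = (9/4−0)/(9/4−0) = 1
max v = 9/2 over t∈[9/2,23/4] → v_max = 9/2
check: 9/2·(9/2+5/4) = 207/8 ✓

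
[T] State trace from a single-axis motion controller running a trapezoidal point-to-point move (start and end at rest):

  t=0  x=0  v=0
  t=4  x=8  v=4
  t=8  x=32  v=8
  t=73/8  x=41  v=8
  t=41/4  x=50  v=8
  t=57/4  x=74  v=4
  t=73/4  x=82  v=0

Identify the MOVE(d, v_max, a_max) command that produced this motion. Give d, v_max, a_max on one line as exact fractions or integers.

d=82 v_max=8 a_max=1

final state: t=73/4, x=82, v=0 → d = 82
a_max = (4−0)/(4−0) = 1
max v = 8 over t∈[8,41/4] → v_max = 8
check: 8·(8+9/4) = 82 ✓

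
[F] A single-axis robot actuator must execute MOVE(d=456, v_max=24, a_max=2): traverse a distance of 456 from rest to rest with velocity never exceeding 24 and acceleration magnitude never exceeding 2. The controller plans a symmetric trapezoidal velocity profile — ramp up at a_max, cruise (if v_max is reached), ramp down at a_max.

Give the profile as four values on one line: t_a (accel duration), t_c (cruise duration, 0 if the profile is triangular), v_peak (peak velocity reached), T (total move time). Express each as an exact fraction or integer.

t_a=12 t_c=7 v_peak=24 T=31

(v_max)²/a_max = 24²/2 = 288
456 ≥ 288 ⇒ cruise phase
t_a = 24/2 = 12; v_peak = 24
d_cruise = 456 − 288 = 168; t_c = 168/24 = 7
T = 2·12 + 7 = 31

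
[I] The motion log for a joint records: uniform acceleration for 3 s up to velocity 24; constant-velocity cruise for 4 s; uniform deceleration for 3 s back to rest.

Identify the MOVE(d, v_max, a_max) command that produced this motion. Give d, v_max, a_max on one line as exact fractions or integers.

a_max = 24/3 = 8
d_a = ½·24·3 = 36; d_c = 24·4 = 96
d = 2·36 + 96 = 168
t_c = 4 > 0 so v_max = 24

d=168 v_max=24 a_max=8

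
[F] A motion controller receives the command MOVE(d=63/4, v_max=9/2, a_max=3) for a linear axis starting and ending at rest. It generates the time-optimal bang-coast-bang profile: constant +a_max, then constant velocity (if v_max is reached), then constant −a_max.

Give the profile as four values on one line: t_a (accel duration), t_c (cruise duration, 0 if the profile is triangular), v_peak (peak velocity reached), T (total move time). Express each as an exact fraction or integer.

(v_max)²/a_max = (9/2)²/3 = 27/4
63/4 ≥ 27/4 → trapezoidal
t_a = (9/2)/3 = 3/2; v_peak = 9/2
d_cruise = 63/4 − 27/4 = 9; t_c = 9/(9/2) = 2
T = 2·3/2 + 2 = 5

t_a=3/2 t_c=2 v_peak=9/2 T=5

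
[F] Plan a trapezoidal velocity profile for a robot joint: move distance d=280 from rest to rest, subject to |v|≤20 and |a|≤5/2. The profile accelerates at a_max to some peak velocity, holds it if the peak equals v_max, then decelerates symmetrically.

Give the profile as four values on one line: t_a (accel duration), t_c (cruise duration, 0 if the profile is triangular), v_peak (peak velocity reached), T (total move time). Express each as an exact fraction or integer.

(v_max)²/a_max = 20²/(5/2) = 160
280 ≥ 160 so v_max reached
t_a = 20/(5/2) = 8; v_peak = 20
d_cruise = 280 − 160 = 120; t_c = 120/20 = 6
T = 2·8 + 6 = 22

t_a=8 t_c=6 v_peak=20 T=22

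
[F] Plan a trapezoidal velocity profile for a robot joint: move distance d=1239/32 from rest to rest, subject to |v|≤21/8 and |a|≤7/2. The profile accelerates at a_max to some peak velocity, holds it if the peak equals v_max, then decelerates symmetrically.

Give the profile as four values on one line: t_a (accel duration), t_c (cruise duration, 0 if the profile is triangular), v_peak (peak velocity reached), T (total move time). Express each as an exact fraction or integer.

t_a=3/4 t_c=14 v_peak=21/8 T=31/2

v_max²/a_max = (21/8)²/(7/2) = 63/32
1239/32 ≥ 63/32 so v_max reached
t_a = (21/8)/(7/2) = 3/4; v_peak = 21/8
d_cruise = 1239/32 − 63/32 = 147/4; t_c = (147/4)/(21/8) = 14
T = 2·3/4 + 14 = 31/2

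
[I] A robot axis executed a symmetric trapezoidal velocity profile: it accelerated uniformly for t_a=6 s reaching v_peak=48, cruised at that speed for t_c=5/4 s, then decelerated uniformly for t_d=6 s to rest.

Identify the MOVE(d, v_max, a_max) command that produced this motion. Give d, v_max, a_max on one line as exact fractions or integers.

d=348 v_max=48 a_max=8

a_max = 48/6 = 8
d_a = ½·48·6 = 144; d_c = 48·5/4 = 60
d = 2·144 + 60 = 348
t_c = 5/4 > 0 ⇒ limit active, v_max = 48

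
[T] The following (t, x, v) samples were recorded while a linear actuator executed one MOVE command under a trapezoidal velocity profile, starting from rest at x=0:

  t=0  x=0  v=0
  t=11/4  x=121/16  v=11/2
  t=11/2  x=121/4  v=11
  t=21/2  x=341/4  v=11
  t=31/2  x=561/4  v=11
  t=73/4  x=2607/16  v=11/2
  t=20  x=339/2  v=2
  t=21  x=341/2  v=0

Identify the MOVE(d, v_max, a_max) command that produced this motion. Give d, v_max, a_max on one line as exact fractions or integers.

d=341/2 v_max=11 a_max=2

final state: t=21, x=341/2, v=0 → d = 341/2
a_max = (11/2−0)/(11/4−0) = 2
max v = 11 over t∈[11/2,31/2] → v_max = 11
check: 11·(11/2+10) = 341/2 ✓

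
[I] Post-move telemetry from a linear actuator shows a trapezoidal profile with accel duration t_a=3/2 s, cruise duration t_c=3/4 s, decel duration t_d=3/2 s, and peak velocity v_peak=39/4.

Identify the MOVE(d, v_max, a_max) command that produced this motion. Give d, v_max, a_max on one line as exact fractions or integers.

a_max = (39/4)/(3/2) = 13/2
d_a = ½·39/4·3/2 = 117/16; d_c = 39/4·3/4 = 117/16
d = 2·117/16 + 117/16 = 351/16
t_c = 3/4 > 0 ⇒ limit active, v_max = 39/4

d=351/16 v_max=39/4 a_max=13/2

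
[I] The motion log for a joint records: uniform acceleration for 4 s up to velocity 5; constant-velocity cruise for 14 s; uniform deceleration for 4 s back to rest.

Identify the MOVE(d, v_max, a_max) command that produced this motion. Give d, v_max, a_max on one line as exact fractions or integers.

a_max = 5/4
d_a = ½·5·4 = 10; d_c = 5·14 = 70
d = 2·10 + 70 = 90
t_c = 14 > 0 → v_max = v_peak = 5

d=90 v_max=5 a_max=5/4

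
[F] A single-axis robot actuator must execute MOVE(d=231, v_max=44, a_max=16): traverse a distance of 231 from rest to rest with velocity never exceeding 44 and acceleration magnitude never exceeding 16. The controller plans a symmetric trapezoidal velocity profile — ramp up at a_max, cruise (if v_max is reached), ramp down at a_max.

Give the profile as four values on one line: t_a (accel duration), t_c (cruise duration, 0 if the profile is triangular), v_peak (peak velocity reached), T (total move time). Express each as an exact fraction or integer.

v_max²/a_max = 44²/16 = 121
231 ≥ 121 ⇒ cruise phase
t_a = 44/16 = 11/4; v_peak = 44
d_cruise = 231 − 121 = 110; t_c = 110/44 = 5/2
T = 2·11/4 + 5/2 = 8

t_a=11/4 t_c=5/2 v_peak=44 T=8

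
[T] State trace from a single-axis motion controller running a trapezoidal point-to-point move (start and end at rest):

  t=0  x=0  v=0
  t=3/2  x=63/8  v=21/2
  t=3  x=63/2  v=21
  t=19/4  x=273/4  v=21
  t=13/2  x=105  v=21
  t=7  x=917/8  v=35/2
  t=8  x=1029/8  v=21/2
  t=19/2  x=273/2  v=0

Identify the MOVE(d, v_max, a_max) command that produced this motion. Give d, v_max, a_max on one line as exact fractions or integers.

d=273/2 v_max=21 a_max=7

final state: t=19/2, x=273/2, v=0 → d = 273/2
a_max = (21/2−0)/(3/2−0) = 7
max v = 21 over t∈[3,13/2] → v_max = 21
check: 21·(3+7/2) = 273/2 ✓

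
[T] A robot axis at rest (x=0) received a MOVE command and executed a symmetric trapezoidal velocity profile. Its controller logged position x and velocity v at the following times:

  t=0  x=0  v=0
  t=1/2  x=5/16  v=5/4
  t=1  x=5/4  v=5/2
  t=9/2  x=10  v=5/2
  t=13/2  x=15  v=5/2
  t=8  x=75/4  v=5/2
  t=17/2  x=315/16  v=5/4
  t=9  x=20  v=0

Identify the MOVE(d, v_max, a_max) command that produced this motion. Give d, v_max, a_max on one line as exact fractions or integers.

d=20 v_max=5/2 a_max=5/2

final state: t=9, x=20, v=0 → d = 20
a_max = (5/4−0)/(1/2−0) = 5/2
max v = 5/2 over t∈[1,8] → v_max = 5/2
check: 5/2·(1+7) = 20 ✓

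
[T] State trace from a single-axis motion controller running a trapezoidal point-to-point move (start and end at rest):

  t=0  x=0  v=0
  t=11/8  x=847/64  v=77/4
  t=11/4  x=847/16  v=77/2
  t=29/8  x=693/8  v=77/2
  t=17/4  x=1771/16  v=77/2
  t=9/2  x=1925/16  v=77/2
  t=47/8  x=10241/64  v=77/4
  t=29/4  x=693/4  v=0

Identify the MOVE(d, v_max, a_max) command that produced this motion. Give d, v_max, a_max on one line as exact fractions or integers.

final state: t=29/4, x=693/4, v=0 → d = 693/4
a_max = (77/4−0)/(11/8−0) = 14
max v = 77/2 over t∈[11/4,9/2] → v_max = 77/2
check: 77/2·(11/4+7/4) = 693/4 ✓

d=693/4 v_max=77/2 a_max=14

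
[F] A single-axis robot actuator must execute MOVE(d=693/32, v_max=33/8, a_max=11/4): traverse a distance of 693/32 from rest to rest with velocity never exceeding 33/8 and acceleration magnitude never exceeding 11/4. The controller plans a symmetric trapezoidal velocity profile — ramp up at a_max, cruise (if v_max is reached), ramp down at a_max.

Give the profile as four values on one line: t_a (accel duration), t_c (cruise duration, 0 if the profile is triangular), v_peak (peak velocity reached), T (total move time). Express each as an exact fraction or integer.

(v_max)²/a_max = (33/8)²/(11/4) = 99/16
693/32 ≥ 99/16 so v_max reached
t_a = (33/8)/(11/4) = 3/2; v_peak = 33/8
d_cruise = 693/32 − 99/16 = 495/32; t_c = (495/32)/(33/8) = 15/4
T = 2·3/2 + 15/4 = 27/4

t_a=3/2 t_c=15/4 v_peak=33/8 T=27/4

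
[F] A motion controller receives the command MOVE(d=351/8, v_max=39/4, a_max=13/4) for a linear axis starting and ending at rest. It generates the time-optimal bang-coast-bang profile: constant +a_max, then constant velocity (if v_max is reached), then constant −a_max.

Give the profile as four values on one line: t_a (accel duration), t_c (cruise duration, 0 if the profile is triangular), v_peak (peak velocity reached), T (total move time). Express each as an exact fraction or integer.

t_a=3 t_c=3/2 v_peak=39/4 T=15/2

v_max²/a_max = (39/4)²/(13/4) = 117/4
351/8 ≥ 117/4 so v_max reached
t_a = (39/4)/(13/4) = 3; v_peak = 39/4
d_cruise = 351/8 − 117/4 = 117/8; t_c = (117/8)/(39/4) = 3/2
T = 2·3 + 3/2 = 15/2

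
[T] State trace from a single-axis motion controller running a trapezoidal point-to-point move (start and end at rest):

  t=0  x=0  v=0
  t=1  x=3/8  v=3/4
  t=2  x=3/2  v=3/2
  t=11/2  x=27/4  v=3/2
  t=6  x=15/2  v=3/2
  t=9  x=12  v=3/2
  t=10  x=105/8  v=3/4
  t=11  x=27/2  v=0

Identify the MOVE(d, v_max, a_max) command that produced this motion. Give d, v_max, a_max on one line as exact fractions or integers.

d=27/2 v_max=3/2 a_max=3/4

final state: t=11, x=27/2, v=0 → d = 27/2
a_max = (3/4−0)/(1−0) = 3/4
max v = 3/2 over t∈[2,9] → v_max = 3/2
check: 3/2·(2+7) = 27/2 ✓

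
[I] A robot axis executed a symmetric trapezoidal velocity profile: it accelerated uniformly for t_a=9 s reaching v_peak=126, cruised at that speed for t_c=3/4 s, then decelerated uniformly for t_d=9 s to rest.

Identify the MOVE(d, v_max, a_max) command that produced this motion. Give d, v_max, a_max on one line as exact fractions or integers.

d=2457/2 v_max=126 a_max=14

a_max = 126/9 = 14
d_a = ½·126·9 = 567; d_c = 126·3/4 = 189/2
d = 2·567 + 189/2 = 2457/2
t_c = 3/4 > 0 → v_max = v_peak = 126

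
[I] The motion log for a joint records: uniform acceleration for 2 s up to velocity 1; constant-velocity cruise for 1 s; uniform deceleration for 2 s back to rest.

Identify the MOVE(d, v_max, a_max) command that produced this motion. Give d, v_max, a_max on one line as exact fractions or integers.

a_max = 1/2
d_a = ½·1·2 = 1; d_c = 1·1 = 1
d = 2·1 + 1 = 3
t_c = 1 > 0 so v_max = 1

d=3 v_max=1 a_max=1/2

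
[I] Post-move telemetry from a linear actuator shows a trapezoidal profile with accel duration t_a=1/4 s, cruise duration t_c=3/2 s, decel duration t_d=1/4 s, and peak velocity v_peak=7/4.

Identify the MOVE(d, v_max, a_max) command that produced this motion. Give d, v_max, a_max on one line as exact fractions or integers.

a_max = (7/4)/(1/4) = 7
d_a = ½·7/4·1/4 = 7/32; d_c = 7/4·3/2 = 21/8
d = 2·7/32 + 21/8 = 49/16
t_c = 3/2 > 0 → v_max = v_peak = 7/4

d=49/16 v_max=7/4 a_max=7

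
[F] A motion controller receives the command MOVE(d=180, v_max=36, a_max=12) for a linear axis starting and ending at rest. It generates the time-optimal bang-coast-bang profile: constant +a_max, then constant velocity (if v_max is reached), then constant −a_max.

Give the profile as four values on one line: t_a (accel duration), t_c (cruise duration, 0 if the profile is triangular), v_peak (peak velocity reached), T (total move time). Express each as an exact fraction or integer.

(v_max)²/a_max = 36²/12 = 108
180 ≥ 108 → trapezoidal
t_a = 36/12 = 3; v_peak = 36
d_cruise = 180 − 108 = 72; t_c = 72/36 = 2
T = 2·3 + 2 = 8

t_a=3 t_c=2 v_peak=36 T=8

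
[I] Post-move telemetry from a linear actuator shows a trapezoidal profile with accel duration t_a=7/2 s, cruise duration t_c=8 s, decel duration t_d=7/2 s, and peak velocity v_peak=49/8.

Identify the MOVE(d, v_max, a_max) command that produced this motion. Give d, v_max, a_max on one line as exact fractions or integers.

d=1127/16 v_max=49/8 a_max=7/4

a_max = (49/8)/(7/2) = 7/4
d_a = ½·49/8·7/2 = 343/32; d_c = 49/8·8 = 49
d = 2·343/32 + 49 = 1127/16
t_c = 8 > 0 so v_max = 49/8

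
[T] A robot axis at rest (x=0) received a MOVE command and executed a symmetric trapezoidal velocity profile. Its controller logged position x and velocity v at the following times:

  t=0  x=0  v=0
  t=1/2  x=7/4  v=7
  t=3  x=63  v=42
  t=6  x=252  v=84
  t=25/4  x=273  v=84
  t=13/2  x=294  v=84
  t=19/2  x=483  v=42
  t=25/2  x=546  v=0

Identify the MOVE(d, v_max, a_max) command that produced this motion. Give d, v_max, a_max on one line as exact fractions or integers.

d=546 v_max=84 a_max=14

final state: t=25/2, x=546, v=0 → d = 546
a_max = (7−0)/(1/2−0) = 14
max v = 84 over t∈[6,13/2] → v_max = 84
check: 84·(6+1/2) = 546 ✓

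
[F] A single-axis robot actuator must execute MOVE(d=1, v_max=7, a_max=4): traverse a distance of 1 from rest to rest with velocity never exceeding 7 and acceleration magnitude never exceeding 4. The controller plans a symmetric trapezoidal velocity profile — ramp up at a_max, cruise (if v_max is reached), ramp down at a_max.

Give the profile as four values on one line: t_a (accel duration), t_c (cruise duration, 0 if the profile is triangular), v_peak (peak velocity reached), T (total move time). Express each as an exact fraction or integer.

v_max²/a_max = 7²/4 = 49/4
1 < 49/4 ⇒ no cruise
v_peak = √(1·4) = √4 = 2
t_a = 2/4 = 1/2; t_c = 0
T = 2·1/2 = 1

t_a=1/2 t_c=0 v_peak=2 T=1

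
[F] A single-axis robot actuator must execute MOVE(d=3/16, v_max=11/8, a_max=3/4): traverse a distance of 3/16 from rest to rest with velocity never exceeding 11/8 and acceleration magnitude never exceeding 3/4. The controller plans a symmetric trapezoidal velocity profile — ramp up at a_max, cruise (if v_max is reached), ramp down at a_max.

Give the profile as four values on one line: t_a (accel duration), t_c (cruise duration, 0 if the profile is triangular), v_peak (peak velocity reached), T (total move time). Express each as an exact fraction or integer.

v_max²/a_max = (11/8)²/(3/4) = 121/48
3/16 < 121/48 → triangular
v_peak = √(3/16·3/4) = √(9/64) = 3/8
t_a = (3/8)/(3/4) = 1/2; t_c = 0
T = 2·1/2 = 1

t_a=1/2 t_c=0 v_peak=3/8 T=1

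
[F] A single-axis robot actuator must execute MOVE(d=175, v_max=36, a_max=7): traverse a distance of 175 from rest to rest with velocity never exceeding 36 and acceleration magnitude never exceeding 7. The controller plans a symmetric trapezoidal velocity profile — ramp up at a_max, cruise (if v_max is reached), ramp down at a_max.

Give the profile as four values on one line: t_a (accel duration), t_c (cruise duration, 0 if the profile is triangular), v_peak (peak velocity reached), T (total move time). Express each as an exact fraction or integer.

t_a=5 t_c=0 v_peak=35 T=10

vₘ²/aₘ = 36²/7 = 1296/7
175 < 1296/7 → triangular
v_peak = √(175·7) = √1225 = 35
t_a = 35/7 = 5; t_c = 0
T = 2·5 = 10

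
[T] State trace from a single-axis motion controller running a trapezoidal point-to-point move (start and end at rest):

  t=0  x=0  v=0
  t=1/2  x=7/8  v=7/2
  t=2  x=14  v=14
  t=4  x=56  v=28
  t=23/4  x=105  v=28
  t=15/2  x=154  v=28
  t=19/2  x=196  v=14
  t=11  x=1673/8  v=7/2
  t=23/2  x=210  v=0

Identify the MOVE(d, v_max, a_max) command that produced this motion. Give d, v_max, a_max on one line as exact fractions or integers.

final state: t=23/2, x=210, v=0 → d = 210
a_max = (7/2−0)/(1/2−0) = 7
max v = 28 over t∈[4,15/2] → v_max = 28
check: 28·(4+7/2) = 210 ✓

d=210 v_max=28 a_max=7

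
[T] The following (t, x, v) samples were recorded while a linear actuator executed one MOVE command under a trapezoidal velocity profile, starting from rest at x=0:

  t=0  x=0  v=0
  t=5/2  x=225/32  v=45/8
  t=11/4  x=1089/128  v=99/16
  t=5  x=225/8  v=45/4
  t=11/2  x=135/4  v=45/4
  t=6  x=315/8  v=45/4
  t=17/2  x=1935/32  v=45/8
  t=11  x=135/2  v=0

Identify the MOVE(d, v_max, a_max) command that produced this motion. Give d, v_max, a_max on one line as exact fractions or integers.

d=135/2 v_max=45/4 a_max=9/4

final state: t=11, x=135/2, v=0 → d = 135/2
a_max = (45/8−0)/(5/2−0) = 9/4
max v = 45/4 over t∈[5,6] → v_max = 45/4
check: 45/4·(5+1) = 135/2 ✓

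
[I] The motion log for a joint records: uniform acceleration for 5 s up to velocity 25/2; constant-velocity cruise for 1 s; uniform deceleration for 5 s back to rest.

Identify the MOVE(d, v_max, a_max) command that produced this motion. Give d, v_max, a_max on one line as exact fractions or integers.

d=75 v_max=25/2 a_max=5/2

a_max = (25/2)/5 = 5/2
d_a = ½·25/2·5 = 125/4; d_c = 25/2·1 = 25/2
d = 2·125/4 + 25/2 = 75
t_c = 1 > 0 ⇒ limit active, v_max = 25/2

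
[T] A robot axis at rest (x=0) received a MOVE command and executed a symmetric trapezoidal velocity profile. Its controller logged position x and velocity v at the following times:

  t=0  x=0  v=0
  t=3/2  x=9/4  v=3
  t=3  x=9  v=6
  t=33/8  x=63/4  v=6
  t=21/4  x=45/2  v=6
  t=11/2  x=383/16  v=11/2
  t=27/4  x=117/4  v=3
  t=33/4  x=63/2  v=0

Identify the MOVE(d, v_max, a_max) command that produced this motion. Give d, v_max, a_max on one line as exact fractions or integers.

d=63/2 v_max=6 a_max=2

final state: t=33/4, x=63/2, v=0 → d = 63/2
a_max = (3−0)/(3/2−0) = 2
max v = 6 over t∈[3,21/4] → v_max = 6
check: 6·(3+9/4) = 63/2 ✓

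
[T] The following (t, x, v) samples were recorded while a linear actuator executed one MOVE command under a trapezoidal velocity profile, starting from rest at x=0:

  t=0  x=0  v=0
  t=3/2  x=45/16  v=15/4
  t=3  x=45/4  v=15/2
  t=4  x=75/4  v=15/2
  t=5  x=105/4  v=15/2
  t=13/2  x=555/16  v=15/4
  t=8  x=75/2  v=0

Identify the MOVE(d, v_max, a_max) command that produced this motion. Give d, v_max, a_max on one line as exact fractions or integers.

d=75/2 v_max=15/2 a_max=5/2

final state: t=8, x=75/2, v=0 → d = 75/2
a_max = (15/4−0)/(3/2−0) = 5/2
max v = 15/2 over t∈[3,5] → v_max = 15/2
check: 15/2·(3+2) = 75/2 ✓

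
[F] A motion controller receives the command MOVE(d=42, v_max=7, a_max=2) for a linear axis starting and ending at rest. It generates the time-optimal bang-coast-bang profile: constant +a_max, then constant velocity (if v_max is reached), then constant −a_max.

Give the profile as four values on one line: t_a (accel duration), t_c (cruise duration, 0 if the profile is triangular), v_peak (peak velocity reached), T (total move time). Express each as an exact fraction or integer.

v_max²/a_max = 7²/2 = 49/2
42 ≥ 49/2 ⇒ cruise phase
t_a = 7/2; v_peak = 7
d_cruise = 42 − 49/2 = 35/2; t_c = (35/2)/7 = 5/2
T = 2·7/2 + 5/2 = 19/2

t_a=7/2 t_c=5/2 v_peak=7 T=19/2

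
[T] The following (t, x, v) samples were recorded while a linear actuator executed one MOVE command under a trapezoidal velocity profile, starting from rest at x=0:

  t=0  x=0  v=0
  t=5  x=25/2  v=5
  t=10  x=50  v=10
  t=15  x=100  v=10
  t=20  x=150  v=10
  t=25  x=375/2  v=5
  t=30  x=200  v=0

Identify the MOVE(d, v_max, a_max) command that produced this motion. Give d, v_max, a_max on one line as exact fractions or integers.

final state: t=30, x=200, v=0 → d = 200
a_max = (5−0)/(5−0) = 1
max v = 10 over t∈[10,20] → v_max = 10
check: 10·(10+10) = 200 ✓

d=200 v_max=10 a_max=1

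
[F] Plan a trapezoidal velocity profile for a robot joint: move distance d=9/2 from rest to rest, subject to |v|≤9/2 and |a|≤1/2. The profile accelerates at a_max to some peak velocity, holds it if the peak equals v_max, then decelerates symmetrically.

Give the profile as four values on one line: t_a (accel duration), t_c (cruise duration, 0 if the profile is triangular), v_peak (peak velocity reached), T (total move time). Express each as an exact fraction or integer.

t_a=3 t_c=0 v_peak=3/2 T=6

v_max²/a_max = (9/2)²/(1/2) = 81/2
9/2 < 81/2 ⇒ no cruise
v_peak = √(9/2·1/2) = √(9/4) = 3/2
t_a = (3/2)/(1/2) = 3; t_c = 0
T = 2·3 = 6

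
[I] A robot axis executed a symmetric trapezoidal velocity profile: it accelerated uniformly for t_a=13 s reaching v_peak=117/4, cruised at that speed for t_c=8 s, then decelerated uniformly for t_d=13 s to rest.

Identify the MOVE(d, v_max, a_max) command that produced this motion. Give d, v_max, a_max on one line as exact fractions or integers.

a_max = (117/4)/13 = 9/4
d_a = ½·117/4·13 = 1521/8; d_c = 117/4·8 = 234
d = 2·1521/8 + 234 = 2457/4
t_c = 8 > 0 ⇒ limit active, v_max = 117/4

d=2457/4 v_max=117/4 a_max=9/4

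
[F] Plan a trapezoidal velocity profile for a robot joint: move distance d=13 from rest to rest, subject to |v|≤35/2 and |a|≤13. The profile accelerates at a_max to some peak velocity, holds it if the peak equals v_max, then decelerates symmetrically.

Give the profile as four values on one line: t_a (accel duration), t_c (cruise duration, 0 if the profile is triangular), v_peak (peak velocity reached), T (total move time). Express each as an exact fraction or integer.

(v_max)²/a_max = (35/2)²/13 = 1225/52
13 < 1225/52 → triangular
v_peak = √(13·13) = √169 = 13
t_a = 13/13 = 1; t_c = 0
T = 2·1 = 2

t_a=1 t_c=0 v_peak=13 T=2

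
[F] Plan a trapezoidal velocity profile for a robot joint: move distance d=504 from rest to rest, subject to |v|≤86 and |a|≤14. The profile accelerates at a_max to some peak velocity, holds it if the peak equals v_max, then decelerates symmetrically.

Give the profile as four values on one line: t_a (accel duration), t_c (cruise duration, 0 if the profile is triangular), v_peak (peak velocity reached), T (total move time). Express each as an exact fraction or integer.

v_max²/a_max = 86²/14 = 3698/7
504 < 3698/7 → triangular
v_peak = √(504·14) = √7056 = 84
t_a = 84/14 = 6; t_c = 0
T = 2·6 = 12

t_a=6 t_c=0 v_peak=84 T=12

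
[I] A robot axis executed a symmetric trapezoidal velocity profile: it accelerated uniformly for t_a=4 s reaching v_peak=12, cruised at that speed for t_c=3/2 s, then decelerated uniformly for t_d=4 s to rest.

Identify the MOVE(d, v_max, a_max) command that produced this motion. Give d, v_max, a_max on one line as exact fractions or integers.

d=66 v_max=12 a_max=3

a_max = 12/4 = 3
d_a = ½·12·4 = 24; d_c = 12·3/2 = 18
d = 2·24 + 18 = 66
t_c = 3/2 > 0 → v_max = v_peak = 12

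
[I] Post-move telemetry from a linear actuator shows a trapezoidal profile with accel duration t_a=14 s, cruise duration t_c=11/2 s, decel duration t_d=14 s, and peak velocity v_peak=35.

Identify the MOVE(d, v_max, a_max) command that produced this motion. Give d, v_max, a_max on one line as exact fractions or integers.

d=1365/2 v_max=35 a_max=5/2

a_max = 35/14 = 5/2
d_a = ½·35·14 = 245; d_c = 35·11/2 = 385/2
d = 2·245 + 385/2 = 1365/2
t_c = 11/2 > 0 ⇒ limit active, v_max = 35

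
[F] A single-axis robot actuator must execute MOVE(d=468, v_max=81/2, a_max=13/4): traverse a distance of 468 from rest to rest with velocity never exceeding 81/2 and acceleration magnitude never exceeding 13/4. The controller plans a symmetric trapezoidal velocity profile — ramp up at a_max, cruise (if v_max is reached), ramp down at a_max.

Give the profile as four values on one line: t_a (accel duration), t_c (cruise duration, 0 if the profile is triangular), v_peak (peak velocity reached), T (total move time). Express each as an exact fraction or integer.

v_max²/a_max = (81/2)²/(13/4) = 6561/13
468 < 6561/13 ⇒ no cruise
v_peak = √(468·13/4) = √1521 = 39
t_a = 39/(13/4) = 12; t_c = 0
T = 2·12 = 24

t_a=12 t_c=0 v_peak=39 T=24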